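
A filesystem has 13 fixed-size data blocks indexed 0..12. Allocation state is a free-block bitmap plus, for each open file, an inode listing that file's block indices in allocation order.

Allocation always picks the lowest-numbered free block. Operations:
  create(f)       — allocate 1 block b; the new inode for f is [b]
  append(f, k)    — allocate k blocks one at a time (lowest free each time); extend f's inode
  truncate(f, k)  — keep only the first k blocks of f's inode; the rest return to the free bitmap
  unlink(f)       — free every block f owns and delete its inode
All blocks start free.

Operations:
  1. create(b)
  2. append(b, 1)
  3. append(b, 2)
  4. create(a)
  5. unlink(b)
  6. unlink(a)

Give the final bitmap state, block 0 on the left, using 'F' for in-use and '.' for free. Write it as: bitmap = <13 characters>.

bitmap = .............

  1. create(b)  ⇒  F............  {b→[0]}
  2. append(b, 1)  ⇒  FF...........  {b→[0, 1]}
  3. append(b, 2)  ⇒  FFFF.........  {b→[0, 1, 2, 3]}
  4. create(a)  ⇒  FFFFF........  {a→[4]; b→[0, 1, 2, 3]}
  5. unlink(b)  ⇒  ....F........  {a→[4]}
  6. unlink(a)  ⇒  .............  {}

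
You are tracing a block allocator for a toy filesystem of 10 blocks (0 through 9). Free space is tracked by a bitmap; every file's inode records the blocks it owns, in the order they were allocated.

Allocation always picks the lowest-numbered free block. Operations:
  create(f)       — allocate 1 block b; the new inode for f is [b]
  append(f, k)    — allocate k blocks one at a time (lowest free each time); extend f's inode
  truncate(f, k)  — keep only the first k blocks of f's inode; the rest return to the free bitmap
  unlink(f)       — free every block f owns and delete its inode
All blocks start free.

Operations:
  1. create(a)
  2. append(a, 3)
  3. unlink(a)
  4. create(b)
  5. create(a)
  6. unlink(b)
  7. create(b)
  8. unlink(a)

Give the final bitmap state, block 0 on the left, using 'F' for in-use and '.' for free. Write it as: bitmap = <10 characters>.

after create(a) → a:[0]  free=[F.........]
after append(a, 3) → a:[0, 1, 2, 3]  free=[FFFF......]
after unlink(a) →   free=[..........]
after create(b) → b:[0]  free=[F.........]
after create(a) → a:[1], b:[0]  free=[FF........]
after unlink(b) → a:[1]  free=[.F........]
after create(b) → a:[1], b:[0]  free=[FF........]
after unlink(a) → b:[0]  free=[F.........]

bitmap = F.........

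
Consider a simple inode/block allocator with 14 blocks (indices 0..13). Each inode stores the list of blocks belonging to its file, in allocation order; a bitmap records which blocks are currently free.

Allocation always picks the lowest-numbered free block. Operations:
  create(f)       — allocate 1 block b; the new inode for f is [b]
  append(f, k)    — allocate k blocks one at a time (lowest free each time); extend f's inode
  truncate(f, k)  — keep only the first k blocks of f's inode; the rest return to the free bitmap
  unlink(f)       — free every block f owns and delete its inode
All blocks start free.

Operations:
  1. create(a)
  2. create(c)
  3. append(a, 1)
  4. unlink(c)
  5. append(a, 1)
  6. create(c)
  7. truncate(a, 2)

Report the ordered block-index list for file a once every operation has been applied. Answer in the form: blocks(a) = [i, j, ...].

blocks(a) = [0, 2]

  1. create(a)  ⇒  F.............  {a→[0]}
  2. create(c)  ⇒  FF............  {a→[0]; c→[1]}
  3. append(a, 1)  ⇒  FFF...........  {a→[0, 2]; c→[1]}
  4. unlink(c)  ⇒  F.F...........  {a→[0, 2]}
  5. append(a, 1)  ⇒  FFF...........  {a→[0, 2, 1]}
  6. create(c)  ⇒  FFFF..........  {a→[0, 2, 1]; c→[3]}
  7. truncate(a, 2)  ⇒  F.FF..........  {a→[0, 2]; c→[3]}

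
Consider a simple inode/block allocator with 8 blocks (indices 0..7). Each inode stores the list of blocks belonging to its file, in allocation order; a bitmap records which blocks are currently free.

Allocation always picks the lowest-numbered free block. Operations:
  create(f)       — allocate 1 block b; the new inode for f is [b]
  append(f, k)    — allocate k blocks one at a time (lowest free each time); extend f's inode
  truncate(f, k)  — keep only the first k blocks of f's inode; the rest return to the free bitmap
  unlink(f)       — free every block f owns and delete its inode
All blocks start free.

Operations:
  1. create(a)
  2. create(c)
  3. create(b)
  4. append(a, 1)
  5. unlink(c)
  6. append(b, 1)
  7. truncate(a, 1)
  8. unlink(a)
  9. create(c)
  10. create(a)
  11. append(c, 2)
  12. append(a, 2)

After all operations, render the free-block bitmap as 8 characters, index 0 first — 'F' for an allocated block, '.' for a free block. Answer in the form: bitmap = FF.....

[1] create(a) — a=0 (map F.......)
[2] create(c) — a=0 c=1 (map FF......)
[3] create(b) — a=0 b=2 c=1 (map FFF.....)
[4] append(a, 1) — a=0,3 b=2 c=1 (map FFFF....)
[5] unlink(c) — a=0,3 b=2 (map F.FF....)
[6] append(b, 1) — a=0,3 b=2,1 (map FFFF....)
[7] truncate(a, 1) — a=0 b=2,1 (map FFF.....)
[8] unlink(a) — b=2,1 (map .FF.....)
[9] create(c) — b=2,1 c=0 (map FFF.....)
[10] create(a) — a=3 b=2,1 c=0 (map FFFF....)
[11] append(c, 2) — a=3 b=2,1 c=0,4,5 (map FFFFFF..)
[12] append(a, 2) — a=3,6,7 b=2,1 c=0,4,5 (map FFFFFFFF)

bitmap = FFFFFFFF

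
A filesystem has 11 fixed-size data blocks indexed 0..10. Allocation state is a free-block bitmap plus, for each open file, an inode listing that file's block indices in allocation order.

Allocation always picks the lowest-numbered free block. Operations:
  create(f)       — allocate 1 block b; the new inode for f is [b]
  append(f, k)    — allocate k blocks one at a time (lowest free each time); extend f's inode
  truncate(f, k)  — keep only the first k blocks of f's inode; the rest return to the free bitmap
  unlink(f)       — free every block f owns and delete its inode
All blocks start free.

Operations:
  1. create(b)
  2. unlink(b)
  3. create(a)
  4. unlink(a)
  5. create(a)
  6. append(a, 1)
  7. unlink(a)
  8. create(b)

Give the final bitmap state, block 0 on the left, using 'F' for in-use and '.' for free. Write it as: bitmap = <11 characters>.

after create(b) → b:[0]  free=[F..........]
after unlink(b) →   free=[...........]
after create(a) → a:[0]  free=[F..........]
after unlink(a) →   free=[...........]
after create(a) → a:[0]  free=[F..........]
after append(a, 1) → a:[0, 1]  free=[FF.........]
after unlink(a) →   free=[...........]
after create(b) → b:[0]  free=[F..........]

bitmap = F..........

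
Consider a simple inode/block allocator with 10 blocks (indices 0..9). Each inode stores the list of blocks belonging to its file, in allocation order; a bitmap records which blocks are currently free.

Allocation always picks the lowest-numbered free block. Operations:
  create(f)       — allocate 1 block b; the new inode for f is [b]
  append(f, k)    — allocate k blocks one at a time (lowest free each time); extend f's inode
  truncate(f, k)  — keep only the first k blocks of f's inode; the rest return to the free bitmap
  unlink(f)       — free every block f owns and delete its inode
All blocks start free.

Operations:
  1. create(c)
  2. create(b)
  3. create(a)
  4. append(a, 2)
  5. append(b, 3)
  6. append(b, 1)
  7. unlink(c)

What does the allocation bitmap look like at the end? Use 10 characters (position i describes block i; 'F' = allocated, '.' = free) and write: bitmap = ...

after create(c) → c:[0]  free=[F.........]
after create(b) → b:[1], c:[0]  free=[FF........]
after create(a) → a:[2], b:[1], c:[0]  free=[FFF.......]
after append(a, 2) → a:[2, 3, 4], b:[1], c:[0]  free=[FFFFF.....]
after append(b, 3) → a:[2, 3, 4], b:[1, 5, 6, 7], c:[0]  free=[FFFFFFFF..]
after append(b, 1) → a:[2, 3, 4], b:[1, 5, 6, 7, 8], c:[0]  free=[FFFFFFFFF.]
after unlink(c) → a:[2, 3, 4], b:[1, 5, 6, 7, 8]  free=[.FFFFFFFF.]

bitmap = .FFFFFFFF.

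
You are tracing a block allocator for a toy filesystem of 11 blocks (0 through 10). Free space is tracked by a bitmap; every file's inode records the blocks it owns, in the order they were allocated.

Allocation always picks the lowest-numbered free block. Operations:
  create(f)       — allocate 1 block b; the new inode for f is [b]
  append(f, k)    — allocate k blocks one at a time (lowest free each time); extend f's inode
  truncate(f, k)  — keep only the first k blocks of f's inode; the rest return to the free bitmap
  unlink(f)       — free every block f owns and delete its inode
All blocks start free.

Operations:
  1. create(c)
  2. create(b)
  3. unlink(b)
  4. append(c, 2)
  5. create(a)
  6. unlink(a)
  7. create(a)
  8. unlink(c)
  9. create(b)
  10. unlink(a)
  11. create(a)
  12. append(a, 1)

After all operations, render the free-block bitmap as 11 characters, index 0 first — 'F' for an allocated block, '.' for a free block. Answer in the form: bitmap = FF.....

  1. create(c)  ⇒  F..........  {c→[0]}
  2. create(b)  ⇒  FF.........  {b→[1]; c→[0]}
  3. unlink(b)  ⇒  F..........  {c→[0]}
  4. append(c, 2)  ⇒  FFF........  {c→[0, 1, 2]}
  5. create(a)  ⇒  FFFF.......  {a→[3]; c→[0, 1, 2]}
  6. unlink(a)  ⇒  FFF........  {c→[0, 1, 2]}
  7. create(a)  ⇒  FFFF.......  {a→[3]; c→[0, 1, 2]}
  8. unlink(c)  ⇒  ...F.......  {a→[3]}
  9. create(b)  ⇒  F..F.......  {a→[3]; b→[0]}
  10. unlink(a)  ⇒  F..........  {b→[0]}
  11. create(a)  ⇒  FF.........  {a→[1]; b→[0]}
  12. append(a, 1)  ⇒  FFF........  {a→[1, 2]; b→[0]}

bitmap = FFF........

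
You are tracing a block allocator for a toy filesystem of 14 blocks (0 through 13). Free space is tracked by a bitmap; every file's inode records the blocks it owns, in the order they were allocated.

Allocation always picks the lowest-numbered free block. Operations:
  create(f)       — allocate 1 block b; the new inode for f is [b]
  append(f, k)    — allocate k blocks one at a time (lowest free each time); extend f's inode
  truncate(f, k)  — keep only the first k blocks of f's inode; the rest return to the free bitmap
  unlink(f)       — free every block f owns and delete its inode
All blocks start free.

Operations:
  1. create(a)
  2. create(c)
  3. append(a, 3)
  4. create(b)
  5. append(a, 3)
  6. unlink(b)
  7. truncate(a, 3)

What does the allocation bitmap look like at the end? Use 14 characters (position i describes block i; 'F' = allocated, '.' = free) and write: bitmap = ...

bitmap = FFFF..........

create(a): bitmap=F............. | a=[0]
create(c): bitmap=FF............ | a=[0] c=[1]
append(a, 3): bitmap=FFFFF......... | a=[0, 2, 3, 4] c=[1]
create(b): bitmap=FFFFFF........ | a=[0, 2, 3, 4] b=[5] c=[1]
append(a, 3): bitmap=FFFFFFFFF..... | a=[0, 2, 3, 4, 6, 7, 8] b=[5] c=[1]
unlink(b): bitmap=FFFFF.FFF..... | a=[0, 2, 3, 4, 6, 7, 8] c=[1]
truncate(a, 3): bitmap=FFFF.......... | a=[0, 2, 3] c=[1]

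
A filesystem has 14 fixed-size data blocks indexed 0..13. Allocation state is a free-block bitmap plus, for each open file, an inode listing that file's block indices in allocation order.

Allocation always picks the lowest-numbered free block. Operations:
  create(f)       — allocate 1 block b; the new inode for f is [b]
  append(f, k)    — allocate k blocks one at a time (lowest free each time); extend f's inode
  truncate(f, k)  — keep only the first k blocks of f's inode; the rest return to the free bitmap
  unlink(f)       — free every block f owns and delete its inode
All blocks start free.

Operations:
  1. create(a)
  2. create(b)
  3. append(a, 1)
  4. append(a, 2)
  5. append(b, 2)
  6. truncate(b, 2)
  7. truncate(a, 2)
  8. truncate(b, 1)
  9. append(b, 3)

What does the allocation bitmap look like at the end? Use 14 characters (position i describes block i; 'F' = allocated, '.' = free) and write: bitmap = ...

bitmap = FFFFFF........

create(a): bitmap=F............. | a=[0]
create(b): bitmap=FF............ | a=[0] b=[1]
append(a, 1): bitmap=FFF........... | a=[0, 2] b=[1]
append(a, 2): bitmap=FFFFF......... | a=[0, 2, 3, 4] b=[1]
append(b, 2): bitmap=FFFFFFF....... | a=[0, 2, 3, 4] b=[1, 5, 6]
truncate(b, 2): bitmap=FFFFFF........ | a=[0, 2, 3, 4] b=[1, 5]
truncate(a, 2): bitmap=FFF..F........ | a=[0, 2] b=[1, 5]
truncate(b, 1): bitmap=FFF........... | a=[0, 2] b=[1]
append(b, 3): bitmap=FFFFFF........ | a=[0, 2] b=[1, 3, 4, 5]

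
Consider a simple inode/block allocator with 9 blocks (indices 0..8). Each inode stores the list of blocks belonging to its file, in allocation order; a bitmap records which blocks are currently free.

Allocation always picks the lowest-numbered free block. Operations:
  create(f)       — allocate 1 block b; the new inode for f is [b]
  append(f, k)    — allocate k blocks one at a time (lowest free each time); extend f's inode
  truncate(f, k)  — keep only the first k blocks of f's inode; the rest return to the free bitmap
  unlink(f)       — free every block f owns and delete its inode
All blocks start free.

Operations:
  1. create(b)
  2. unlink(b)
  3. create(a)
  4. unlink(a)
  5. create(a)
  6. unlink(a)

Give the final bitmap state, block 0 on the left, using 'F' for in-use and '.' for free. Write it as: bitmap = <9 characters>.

bitmap = .........

  1. create(b)  ⇒  F........  {b→[0]}
  2. unlink(b)  ⇒  .........  {}
  3. create(a)  ⇒  F........  {a→[0]}
  4. unlink(a)  ⇒  .........  {}
  5. create(a)  ⇒  F........  {a→[0]}
  6. unlink(a)  ⇒  .........  {}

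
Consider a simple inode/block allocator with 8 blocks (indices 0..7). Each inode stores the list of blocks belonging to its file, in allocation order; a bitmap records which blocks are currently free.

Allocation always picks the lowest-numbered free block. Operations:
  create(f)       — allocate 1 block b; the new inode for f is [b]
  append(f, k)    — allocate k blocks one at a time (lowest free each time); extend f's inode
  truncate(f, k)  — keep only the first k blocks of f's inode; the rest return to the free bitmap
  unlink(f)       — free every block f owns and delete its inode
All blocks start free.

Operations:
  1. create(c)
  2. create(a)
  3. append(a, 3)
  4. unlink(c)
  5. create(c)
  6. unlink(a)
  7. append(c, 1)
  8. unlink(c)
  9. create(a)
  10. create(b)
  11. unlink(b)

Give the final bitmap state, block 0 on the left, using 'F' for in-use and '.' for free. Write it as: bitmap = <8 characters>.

bitmap = F.......

create(c): bitmap=F....... | c=[0]
create(a): bitmap=FF...... | a=[1] c=[0]
append(a, 3): bitmap=FFFFF... | a=[1, 2, 3, 4] c=[0]
unlink(c): bitmap=.FFFF... | a=[1, 2, 3, 4]
create(c): bitmap=FFFFF... | a=[1, 2, 3, 4] c=[0]
unlink(a): bitmap=F....... | c=[0]
append(c, 1): bitmap=FF...... | c=[0, 1]
unlink(c): bitmap=........ | 
create(a): bitmap=F....... | a=[0]
create(b): bitmap=FF...... | a=[0] b=[1]
unlink(b): bitmap=F....... | a=[0]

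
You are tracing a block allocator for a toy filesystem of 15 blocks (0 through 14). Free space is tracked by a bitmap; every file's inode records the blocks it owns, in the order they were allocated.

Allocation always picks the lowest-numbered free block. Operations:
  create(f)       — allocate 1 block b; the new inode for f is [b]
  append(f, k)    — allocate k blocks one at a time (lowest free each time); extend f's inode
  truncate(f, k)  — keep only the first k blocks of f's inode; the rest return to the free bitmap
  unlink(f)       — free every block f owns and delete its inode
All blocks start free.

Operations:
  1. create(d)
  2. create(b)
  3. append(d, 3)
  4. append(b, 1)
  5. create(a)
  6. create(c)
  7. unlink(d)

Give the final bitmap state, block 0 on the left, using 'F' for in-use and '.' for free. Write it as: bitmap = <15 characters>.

bitmap = .F...FFF.......

[1] create(d) — d=0 (map F..............)
[2] create(b) — b=1 d=0 (map FF.............)
[3] append(d, 3) — b=1 d=0,2,3,4 (map FFFFF..........)
[4] append(b, 1) — b=1,5 d=0,2,3,4 (map FFFFFF.........)
[5] create(a) — a=6 b=1,5 d=0,2,3,4 (map FFFFFFF........)
[6] create(c) — a=6 b=1,5 c=7 d=0,2,3,4 (map FFFFFFFF.......)
[7] unlink(d) — a=6 b=1,5 c=7 (map .F...FFF.......)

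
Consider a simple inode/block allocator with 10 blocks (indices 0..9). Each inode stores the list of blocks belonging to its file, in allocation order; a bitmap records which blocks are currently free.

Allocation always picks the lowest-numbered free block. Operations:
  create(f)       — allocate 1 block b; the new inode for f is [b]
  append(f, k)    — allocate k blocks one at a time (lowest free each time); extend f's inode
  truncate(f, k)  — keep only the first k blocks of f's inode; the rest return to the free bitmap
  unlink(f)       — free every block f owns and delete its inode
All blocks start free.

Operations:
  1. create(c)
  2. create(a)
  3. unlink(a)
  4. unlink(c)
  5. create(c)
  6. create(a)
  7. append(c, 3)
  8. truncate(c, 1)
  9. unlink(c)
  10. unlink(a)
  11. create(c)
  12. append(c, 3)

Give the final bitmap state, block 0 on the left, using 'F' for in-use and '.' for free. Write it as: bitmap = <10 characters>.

bitmap = FFFF......

[1] create(c) — c=0 (map F.........)
[2] create(a) — a=1 c=0 (map FF........)
[3] unlink(a) — c=0 (map F.........)
[4] unlink(c) —  (map ..........)
[5] create(c) — c=0 (map F.........)
[6] create(a) — a=1 c=0 (map FF........)
[7] append(c, 3) — a=1 c=0,2,3,4 (map FFFFF.....)
[8] truncate(c, 1) — a=1 c=0 (map FF........)
[9] unlink(c) — a=1 (map .F........)
[10] unlink(a) —  (map ..........)
[11] create(c) — c=0 (map F.........)
[12] append(c, 3) — c=0,1,2,3 (map FFFF......)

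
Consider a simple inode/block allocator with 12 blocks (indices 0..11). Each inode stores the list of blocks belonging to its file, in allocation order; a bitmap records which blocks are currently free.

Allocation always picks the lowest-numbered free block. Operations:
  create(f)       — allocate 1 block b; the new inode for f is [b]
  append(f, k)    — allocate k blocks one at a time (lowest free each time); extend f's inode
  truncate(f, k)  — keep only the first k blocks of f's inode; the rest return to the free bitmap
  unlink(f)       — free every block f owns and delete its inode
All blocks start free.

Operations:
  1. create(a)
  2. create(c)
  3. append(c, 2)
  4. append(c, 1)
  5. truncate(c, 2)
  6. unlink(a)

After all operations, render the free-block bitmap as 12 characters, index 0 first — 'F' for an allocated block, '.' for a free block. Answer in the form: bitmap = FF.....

after create(a) → a:[0]  free=[F...........]
after create(c) → a:[0], c:[1]  free=[FF..........]
after append(c, 2) → a:[0], c:[1, 2, 3]  free=[FFFF........]
after append(c, 1) → a:[0], c:[1, 2, 3, 4]  free=[FFFFF.......]
after truncate(c, 2) → a:[0], c:[1, 2]  free=[FFF.........]
after unlink(a) → c:[1, 2]  free=[.FF.........]

bitmap = .FF.........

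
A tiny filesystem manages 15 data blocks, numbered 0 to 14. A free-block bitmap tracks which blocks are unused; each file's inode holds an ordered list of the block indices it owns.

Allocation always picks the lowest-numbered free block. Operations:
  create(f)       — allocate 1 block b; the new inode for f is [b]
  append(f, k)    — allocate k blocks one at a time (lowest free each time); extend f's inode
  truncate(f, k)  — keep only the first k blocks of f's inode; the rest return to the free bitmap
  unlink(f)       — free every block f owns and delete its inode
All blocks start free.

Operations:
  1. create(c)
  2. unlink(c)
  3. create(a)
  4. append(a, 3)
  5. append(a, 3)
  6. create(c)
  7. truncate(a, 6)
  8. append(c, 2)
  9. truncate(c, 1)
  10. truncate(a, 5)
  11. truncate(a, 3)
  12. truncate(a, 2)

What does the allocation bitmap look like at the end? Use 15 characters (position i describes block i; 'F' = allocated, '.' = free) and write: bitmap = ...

bitmap = FF.....F.......

  1. create(c)  ⇒  F..............  {c→[0]}
  2. unlink(c)  ⇒  ...............  {}
  3. create(a)  ⇒  F..............  {a→[0]}
  4. append(a, 3)  ⇒  FFFF...........  {a→[0, 1, 2, 3]}
  5. append(a, 3)  ⇒  FFFFFFF........  {a→[0, 1, 2, 3, 4, 5, 6]}
  6. create(c)  ⇒  FFFFFFFF.......  {a→[0, 1, 2, 3, 4, 5, 6]; c→[7]}
  7. truncate(a, 6)  ⇒  FFFFFF.F.......  {a→[0, 1, 2, 3, 4, 5]; c→[7]}
  8. append(c, 2)  ⇒  FFFFFFFFF......  {a→[0, 1, 2, 3, 4, 5]; c→[7, 6, 8]}
  9. truncate(c, 1)  ⇒  FFFFFF.F.......  {a→[0, 1, 2, 3, 4, 5]; c→[7]}
  10. truncate(a, 5)  ⇒  FFFFF..F.......  {a→[0, 1, 2, 3, 4]; c→[7]}
  11. truncate(a, 3)  ⇒  FFF....F.......  {a→[0, 1, 2]; c→[7]}
  12. truncate(a, 2)  ⇒  FF.....F.......  {a→[0, 1]; c→[7]}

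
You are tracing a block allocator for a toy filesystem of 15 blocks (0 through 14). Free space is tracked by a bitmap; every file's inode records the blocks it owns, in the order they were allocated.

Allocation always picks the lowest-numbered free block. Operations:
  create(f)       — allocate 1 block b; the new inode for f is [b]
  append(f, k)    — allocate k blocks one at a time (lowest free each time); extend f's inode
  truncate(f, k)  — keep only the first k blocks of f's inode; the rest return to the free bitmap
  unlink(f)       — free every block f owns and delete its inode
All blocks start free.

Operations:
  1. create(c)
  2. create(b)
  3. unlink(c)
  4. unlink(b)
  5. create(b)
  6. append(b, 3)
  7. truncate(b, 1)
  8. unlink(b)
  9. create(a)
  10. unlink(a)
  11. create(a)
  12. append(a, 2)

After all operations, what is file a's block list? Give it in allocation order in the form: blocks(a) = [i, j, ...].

create(c): bitmap=F.............. | c=[0]
create(b): bitmap=FF............. | b=[1] c=[0]
unlink(c): bitmap=.F............. | b=[1]
unlink(b): bitmap=............... | 
create(b): bitmap=F.............. | b=[0]
append(b, 3): bitmap=FFFF........... | b=[0, 1, 2, 3]
truncate(b, 1): bitmap=F.............. | b=[0]
unlink(b): bitmap=............... | 
create(a): bitmap=F.............. | a=[0]
unlink(a): bitmap=............... | 
create(a): bitmap=F.............. | a=[0]
append(a, 2): bitmap=FFF............ | a=[0, 1, 2]

blocks(a) = [0, 1, 2]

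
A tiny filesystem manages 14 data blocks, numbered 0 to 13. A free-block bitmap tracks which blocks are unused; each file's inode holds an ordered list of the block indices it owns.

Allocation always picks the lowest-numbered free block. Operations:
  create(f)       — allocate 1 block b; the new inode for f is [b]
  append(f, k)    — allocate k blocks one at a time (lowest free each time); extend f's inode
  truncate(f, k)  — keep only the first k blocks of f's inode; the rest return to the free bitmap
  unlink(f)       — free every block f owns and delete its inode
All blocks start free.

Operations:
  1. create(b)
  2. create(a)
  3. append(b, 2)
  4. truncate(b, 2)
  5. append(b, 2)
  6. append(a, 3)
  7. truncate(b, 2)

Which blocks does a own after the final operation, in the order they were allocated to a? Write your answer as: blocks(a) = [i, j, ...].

[1] create(b) — b=0 (map F.............)
[2] create(a) — a=1 b=0 (map FF............)
[3] append(b, 2) — a=1 b=0,2,3 (map FFFF..........)
[4] truncate(b, 2) — a=1 b=0,2 (map FFF...........)
[5] append(b, 2) — a=1 b=0,2,3,4 (map FFFFF.........)
[6] append(a, 3) — a=1,5,6,7 b=0,2,3,4 (map FFFFFFFF......)
[7] truncate(b, 2) — a=1,5,6,7 b=0,2 (map FFF..FFF......)

blocks(a) = [1, 5, 6, 7]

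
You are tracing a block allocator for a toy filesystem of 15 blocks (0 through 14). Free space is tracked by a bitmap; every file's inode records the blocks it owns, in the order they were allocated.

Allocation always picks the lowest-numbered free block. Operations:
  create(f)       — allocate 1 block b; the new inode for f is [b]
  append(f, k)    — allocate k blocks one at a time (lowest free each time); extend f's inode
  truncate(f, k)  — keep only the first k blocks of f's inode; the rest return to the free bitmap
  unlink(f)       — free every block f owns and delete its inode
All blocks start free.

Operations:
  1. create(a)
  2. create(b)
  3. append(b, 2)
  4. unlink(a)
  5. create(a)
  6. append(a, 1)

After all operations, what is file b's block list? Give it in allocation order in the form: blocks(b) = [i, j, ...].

blocks(b) = [1, 2, 3]

after create(a) → a:[0]  free=[F..............]
after create(b) → a:[0], b:[1]  free=[FF.............]
after append(b, 2) → a:[0], b:[1, 2, 3]  free=[FFFF...........]
after unlink(a) → b:[1, 2, 3]  free=[.FFF...........]
after create(a) → a:[0], b:[1, 2, 3]  free=[FFFF...........]
after append(a, 1) → a:[0, 4], b:[1, 2, 3]  free=[FFFFF..........]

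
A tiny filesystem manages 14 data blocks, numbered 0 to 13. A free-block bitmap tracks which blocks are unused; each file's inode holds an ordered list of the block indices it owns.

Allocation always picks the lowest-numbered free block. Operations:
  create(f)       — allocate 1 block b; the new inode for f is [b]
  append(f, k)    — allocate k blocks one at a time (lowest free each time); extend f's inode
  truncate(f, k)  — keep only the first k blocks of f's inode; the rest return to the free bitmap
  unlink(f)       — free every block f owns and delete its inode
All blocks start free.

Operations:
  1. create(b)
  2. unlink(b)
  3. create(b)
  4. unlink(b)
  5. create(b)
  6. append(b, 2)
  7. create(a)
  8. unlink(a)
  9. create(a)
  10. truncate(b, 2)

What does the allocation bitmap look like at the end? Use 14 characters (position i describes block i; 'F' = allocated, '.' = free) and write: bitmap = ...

bitmap = FF.F..........

  1. create(b)  ⇒  F.............  {b→[0]}
  2. unlink(b)  ⇒  ..............  {}
  3. create(b)  ⇒  F.............  {b→[0]}
  4. unlink(b)  ⇒  ..............  {}
  5. create(b)  ⇒  F.............  {b→[0]}
  6. append(b, 2)  ⇒  FFF...........  {b→[0, 1, 2]}
  7. create(a)  ⇒  FFFF..........  {a→[3]; b→[0, 1, 2]}
  8. unlink(a)  ⇒  FFF...........  {b→[0, 1, 2]}
  9. create(a)  ⇒  FFFF..........  {a→[3]; b→[0, 1, 2]}
  10. truncate(b, 2)  ⇒  FF.F..........  {a→[3]; b→[0, 1]}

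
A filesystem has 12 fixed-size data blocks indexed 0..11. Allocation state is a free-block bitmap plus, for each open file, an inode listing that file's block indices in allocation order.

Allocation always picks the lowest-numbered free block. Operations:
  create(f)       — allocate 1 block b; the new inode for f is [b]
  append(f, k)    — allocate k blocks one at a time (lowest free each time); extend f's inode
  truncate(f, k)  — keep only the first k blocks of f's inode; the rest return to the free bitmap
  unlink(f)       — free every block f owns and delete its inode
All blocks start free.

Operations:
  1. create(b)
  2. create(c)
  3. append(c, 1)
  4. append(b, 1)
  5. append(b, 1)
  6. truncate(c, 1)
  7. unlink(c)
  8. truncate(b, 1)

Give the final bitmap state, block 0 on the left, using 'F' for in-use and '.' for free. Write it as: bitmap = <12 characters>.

  1. create(b)  ⇒  F...........  {b→[0]}
  2. create(c)  ⇒  FF..........  {b→[0]; c→[1]}
  3. append(c, 1)  ⇒  FFF.........  {b→[0]; c→[1, 2]}
  4. append(b, 1)  ⇒  FFFF........  {b→[0, 3]; c→[1, 2]}
  5. append(b, 1)  ⇒  FFFFF.......  {b→[0, 3, 4]; c→[1, 2]}
  6. truncate(c, 1)  ⇒  FF.FF.......  {b→[0, 3, 4]; c→[1]}
  7. unlink(c)  ⇒  F..FF.......  {b→[0, 3, 4]}
  8. truncate(b, 1)  ⇒  F...........  {b→[0]}

bitmap = F...........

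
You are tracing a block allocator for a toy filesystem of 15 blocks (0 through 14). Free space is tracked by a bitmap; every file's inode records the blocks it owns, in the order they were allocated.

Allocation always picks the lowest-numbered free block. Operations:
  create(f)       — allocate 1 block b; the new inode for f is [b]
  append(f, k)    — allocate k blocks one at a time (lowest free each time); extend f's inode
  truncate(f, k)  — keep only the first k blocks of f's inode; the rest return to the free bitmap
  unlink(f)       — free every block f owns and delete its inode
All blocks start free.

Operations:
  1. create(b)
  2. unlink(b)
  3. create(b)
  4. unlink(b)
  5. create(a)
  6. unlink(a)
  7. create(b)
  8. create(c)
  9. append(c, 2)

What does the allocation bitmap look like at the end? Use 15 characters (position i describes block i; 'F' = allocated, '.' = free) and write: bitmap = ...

[1] create(b) — b=0 (map F..............)
[2] unlink(b) —  (map ...............)
[3] create(b) — b=0 (map F..............)
[4] unlink(b) —  (map ...............)
[5] create(a) — a=0 (map F..............)
[6] unlink(a) —  (map ...............)
[7] create(b) — b=0 (map F..............)
[8] create(c) — b=0 c=1 (map FF.............)
[9] append(c, 2) — b=0 c=1,2,3 (map FFFF...........)

bitmap = FFFF...........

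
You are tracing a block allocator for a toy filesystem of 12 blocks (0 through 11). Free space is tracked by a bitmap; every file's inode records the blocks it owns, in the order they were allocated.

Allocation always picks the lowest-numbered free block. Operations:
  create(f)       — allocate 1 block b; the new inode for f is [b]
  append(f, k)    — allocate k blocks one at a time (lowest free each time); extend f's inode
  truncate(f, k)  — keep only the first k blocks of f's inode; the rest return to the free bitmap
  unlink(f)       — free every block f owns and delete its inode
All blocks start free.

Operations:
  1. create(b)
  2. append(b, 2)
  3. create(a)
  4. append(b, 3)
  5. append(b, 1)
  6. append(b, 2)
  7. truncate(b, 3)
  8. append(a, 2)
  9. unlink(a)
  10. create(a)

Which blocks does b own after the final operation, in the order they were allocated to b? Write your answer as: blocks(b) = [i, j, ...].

[1] create(b) — b=0 (map F...........)
[2] append(b, 2) — b=0,1,2 (map FFF.........)
[3] create(a) — a=3 b=0,1,2 (map FFFF........)
[4] append(b, 3) — a=3 b=0,1,2,4,5,6 (map FFFFFFF.....)
[5] append(b, 1) — a=3 b=0,1,2,4,5,6,7 (map FFFFFFFF....)
[6] append(b, 2) — a=3 b=0,1,2,4,5,6,7,8,9 (map FFFFFFFFFF..)
[7] truncate(b, 3) — a=3 b=0,1,2 (map FFFF........)
[8] append(a, 2) — a=3,4,5 b=0,1,2 (map FFFFFF......)
[9] unlink(a) — b=0,1,2 (map FFF.........)
[10] create(a) — a=3 b=0,1,2 (map FFFF........)

blocks(b) = [0, 1, 2]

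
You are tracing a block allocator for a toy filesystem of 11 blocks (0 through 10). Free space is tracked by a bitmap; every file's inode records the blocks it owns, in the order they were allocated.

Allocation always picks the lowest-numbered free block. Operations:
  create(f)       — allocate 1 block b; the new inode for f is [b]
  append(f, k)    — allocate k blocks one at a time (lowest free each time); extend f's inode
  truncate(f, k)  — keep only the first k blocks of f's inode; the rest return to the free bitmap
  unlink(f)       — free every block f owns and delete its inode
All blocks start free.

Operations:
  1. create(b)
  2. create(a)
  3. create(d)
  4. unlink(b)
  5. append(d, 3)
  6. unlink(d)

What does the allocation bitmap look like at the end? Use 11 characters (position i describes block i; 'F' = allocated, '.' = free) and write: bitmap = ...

[1] create(b) — b=0 (map F..........)
[2] create(a) — a=1 b=0 (map FF.........)
[3] create(d) — a=1 b=0 d=2 (map FFF........)
[4] unlink(b) — a=1 d=2 (map .FF........)
[5] append(d, 3) — a=1 d=2,0,3,4 (map FFFFF......)
[6] unlink(d) — a=1 (map .F.........)

bitmap = .F.........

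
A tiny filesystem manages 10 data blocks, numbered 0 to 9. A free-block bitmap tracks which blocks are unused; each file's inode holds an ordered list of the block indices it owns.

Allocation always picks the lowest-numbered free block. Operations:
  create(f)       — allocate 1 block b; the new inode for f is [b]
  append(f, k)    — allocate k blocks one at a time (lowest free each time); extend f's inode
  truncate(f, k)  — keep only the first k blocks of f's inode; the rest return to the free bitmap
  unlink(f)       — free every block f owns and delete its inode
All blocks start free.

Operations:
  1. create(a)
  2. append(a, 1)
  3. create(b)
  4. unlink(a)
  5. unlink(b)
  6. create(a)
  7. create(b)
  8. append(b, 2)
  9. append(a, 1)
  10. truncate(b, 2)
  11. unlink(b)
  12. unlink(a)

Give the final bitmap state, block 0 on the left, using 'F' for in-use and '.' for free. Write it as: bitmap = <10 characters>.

  1. create(a)  ⇒  F.........  {a→[0]}
  2. append(a, 1)  ⇒  FF........  {a→[0, 1]}
  3. create(b)  ⇒  FFF.......  {a→[0, 1]; b→[2]}
  4. unlink(a)  ⇒  ..F.......  {b→[2]}
  5. unlink(b)  ⇒  ..........  {}
  6. create(a)  ⇒  F.........  {a→[0]}
  7. create(b)  ⇒  FF........  {a→[0]; b→[1]}
  8. append(b, 2)  ⇒  FFFF......  {a→[0]; b→[1, 2, 3]}
  9. append(a, 1)  ⇒  FFFFF.....  {a→[0, 4]; b→[1, 2, 3]}
  10. truncate(b, 2)  ⇒  FFF.F.....  {a→[0, 4]; b→[1, 2]}
  11. unlink(b)  ⇒  F...F.....  {a→[0, 4]}
  12. unlink(a)  ⇒  ..........  {}

bitmap = ..........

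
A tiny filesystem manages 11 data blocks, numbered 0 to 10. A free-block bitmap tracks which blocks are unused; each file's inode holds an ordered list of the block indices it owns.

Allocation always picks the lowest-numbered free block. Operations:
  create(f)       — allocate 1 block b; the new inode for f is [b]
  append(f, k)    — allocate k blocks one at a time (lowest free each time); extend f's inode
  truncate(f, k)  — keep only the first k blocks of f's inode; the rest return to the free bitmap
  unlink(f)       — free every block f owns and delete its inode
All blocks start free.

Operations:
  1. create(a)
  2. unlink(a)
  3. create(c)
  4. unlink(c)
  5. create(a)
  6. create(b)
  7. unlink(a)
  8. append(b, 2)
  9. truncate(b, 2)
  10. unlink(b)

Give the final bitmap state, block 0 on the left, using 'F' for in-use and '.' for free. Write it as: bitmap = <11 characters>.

after create(a) → a:[0]  free=[F..........]
after unlink(a) →   free=[...........]
after create(c) → c:[0]  free=[F..........]
after unlink(c) →   free=[...........]
after create(a) → a:[0]  free=[F..........]
after create(b) → a:[0], b:[1]  free=[FF.........]
after unlink(a) → b:[1]  free=[.F.........]
after append(b, 2) → b:[1, 0, 2]  free=[FFF........]
after truncate(b, 2) → b:[1, 0]  free=[FF.........]
after unlink(b) →   free=[...........]

bitmap = ...........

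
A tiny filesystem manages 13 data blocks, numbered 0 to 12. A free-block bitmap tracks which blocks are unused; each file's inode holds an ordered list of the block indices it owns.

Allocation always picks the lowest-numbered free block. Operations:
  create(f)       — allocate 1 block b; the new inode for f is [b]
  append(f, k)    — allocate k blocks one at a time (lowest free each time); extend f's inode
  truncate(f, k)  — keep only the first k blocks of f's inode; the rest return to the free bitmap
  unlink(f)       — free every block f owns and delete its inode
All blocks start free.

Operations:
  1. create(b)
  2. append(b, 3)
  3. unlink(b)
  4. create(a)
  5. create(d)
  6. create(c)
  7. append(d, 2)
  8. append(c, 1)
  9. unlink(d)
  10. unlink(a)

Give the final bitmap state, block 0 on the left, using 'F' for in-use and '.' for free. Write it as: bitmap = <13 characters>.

bitmap = ..F..F.......

  1. create(b)  ⇒  F............  {b→[0]}
  2. append(b, 3)  ⇒  FFFF.........  {b→[0, 1, 2, 3]}
  3. unlink(b)  ⇒  .............  {}
  4. create(a)  ⇒  F............  {a→[0]}
  5. create(d)  ⇒  FF...........  {a→[0]; d→[1]}
  6. create(c)  ⇒  FFF..........  {a→[0]; c→[2]; d→[1]}
  7. append(d, 2)  ⇒  FFFFF........  {a→[0]; c→[2]; d→[1, 3, 4]}
  8. append(c, 1)  ⇒  FFFFFF.......  {a→[0]; c→[2, 5]; d→[1, 3, 4]}
  9. unlink(d)  ⇒  F.F..F.......  {a→[0]; c→[2, 5]}
  10. unlink(a)  ⇒  ..F..F.......  {c→[2, 5]}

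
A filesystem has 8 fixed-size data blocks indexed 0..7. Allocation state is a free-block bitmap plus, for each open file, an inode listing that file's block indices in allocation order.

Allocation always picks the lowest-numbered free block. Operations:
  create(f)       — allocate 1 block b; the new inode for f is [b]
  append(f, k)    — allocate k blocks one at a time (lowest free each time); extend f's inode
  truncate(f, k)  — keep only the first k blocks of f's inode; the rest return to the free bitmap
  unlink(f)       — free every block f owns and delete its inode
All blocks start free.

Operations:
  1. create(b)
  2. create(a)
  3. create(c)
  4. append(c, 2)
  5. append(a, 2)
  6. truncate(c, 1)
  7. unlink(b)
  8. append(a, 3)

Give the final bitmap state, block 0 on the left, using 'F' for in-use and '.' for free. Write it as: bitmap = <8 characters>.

bitmap = FFFFFFF.

[1] create(b) — b=0 (map F.......)
[2] create(a) — a=1 b=0 (map FF......)
[3] create(c) — a=1 b=0 c=2 (map FFF.....)
[4] append(c, 2) — a=1 b=0 c=2,3,4 (map FFFFF...)
[5] append(a, 2) — a=1,5,6 b=0 c=2,3,4 (map FFFFFFF.)
[6] truncate(c, 1) — a=1,5,6 b=0 c=2 (map FFF..FF.)
[7] unlink(b) — a=1,5,6 c=2 (map .FF..FF.)
[8] append(a, 3) — a=1,5,6,0,3,4 c=2 (map FFFFFFF.)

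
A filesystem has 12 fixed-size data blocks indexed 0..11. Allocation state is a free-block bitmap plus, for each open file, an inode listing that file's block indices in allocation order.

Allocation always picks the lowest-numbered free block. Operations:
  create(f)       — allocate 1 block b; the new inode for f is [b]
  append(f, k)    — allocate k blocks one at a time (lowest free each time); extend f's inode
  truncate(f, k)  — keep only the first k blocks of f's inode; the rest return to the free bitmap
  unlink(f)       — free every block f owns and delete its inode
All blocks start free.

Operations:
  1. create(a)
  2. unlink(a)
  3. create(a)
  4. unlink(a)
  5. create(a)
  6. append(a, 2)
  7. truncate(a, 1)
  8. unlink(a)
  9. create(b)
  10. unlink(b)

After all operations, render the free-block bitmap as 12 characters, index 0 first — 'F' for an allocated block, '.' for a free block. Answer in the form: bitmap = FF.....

after create(a) → a:[0]  free=[F...........]
after unlink(a) →   free=[............]
after create(a) → a:[0]  free=[F...........]
after unlink(a) →   free=[............]
after create(a) → a:[0]  free=[F...........]
after append(a, 2) → a:[0, 1, 2]  free=[FFF.........]
after truncate(a, 1) → a:[0]  free=[F...........]
after unlink(a) →   free=[............]
after create(b) → b:[0]  free=[F...........]
after unlink(b) →   free=[............]

bitmap = ............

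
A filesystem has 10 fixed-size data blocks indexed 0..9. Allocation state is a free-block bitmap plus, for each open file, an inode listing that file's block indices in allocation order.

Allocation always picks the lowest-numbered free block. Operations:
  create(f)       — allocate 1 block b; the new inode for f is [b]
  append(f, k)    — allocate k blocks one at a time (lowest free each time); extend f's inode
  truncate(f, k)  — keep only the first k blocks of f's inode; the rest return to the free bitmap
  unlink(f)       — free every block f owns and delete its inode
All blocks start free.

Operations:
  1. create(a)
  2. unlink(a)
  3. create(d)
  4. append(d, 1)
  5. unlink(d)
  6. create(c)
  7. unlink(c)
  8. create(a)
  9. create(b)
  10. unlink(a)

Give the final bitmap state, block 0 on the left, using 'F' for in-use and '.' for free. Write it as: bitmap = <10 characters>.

bitmap = .F........

after create(a) → a:[0]  free=[F.........]
after unlink(a) →   free=[..........]
after create(d) → d:[0]  free=[F.........]
after append(d, 1) → d:[0, 1]  free=[FF........]
after unlink(d) →   free=[..........]
after create(c) → c:[0]  free=[F.........]
after unlink(c) →   free=[..........]
after create(a) → a:[0]  free=[F.........]
after create(b) → a:[0], b:[1]  free=[FF........]
after unlink(a) → b:[1]  free=[.F........]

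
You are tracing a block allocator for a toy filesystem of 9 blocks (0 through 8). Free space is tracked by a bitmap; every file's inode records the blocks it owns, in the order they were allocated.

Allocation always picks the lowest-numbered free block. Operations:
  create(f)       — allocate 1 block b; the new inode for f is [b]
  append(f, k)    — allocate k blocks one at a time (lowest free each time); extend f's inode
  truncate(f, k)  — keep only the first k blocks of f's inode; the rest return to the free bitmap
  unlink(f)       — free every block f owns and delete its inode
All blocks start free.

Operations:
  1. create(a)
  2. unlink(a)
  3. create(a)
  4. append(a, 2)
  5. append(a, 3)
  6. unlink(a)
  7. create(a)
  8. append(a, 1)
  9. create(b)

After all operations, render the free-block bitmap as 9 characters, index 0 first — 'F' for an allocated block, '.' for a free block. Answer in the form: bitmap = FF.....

bitmap = FFF......

after create(a) → a:[0]  free=[F........]
after unlink(a) →   free=[.........]
after create(a) → a:[0]  free=[F........]
after append(a, 2) → a:[0, 1, 2]  free=[FFF......]
after append(a, 3) → a:[0, 1, 2, 3, 4, 5]  free=[FFFFFF...]
after unlink(a) →   free=[.........]
after create(a) → a:[0]  free=[F........]
after append(a, 1) → a:[0, 1]  free=[FF.......]
after create(b) → a:[0, 1], b:[2]  free=[FFF......]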